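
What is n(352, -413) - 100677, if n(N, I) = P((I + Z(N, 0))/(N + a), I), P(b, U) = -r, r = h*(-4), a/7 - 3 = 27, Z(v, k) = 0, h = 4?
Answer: -100661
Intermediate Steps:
a = 210 (a = 21 + 7*27 = 21 + 189 = 210)
r = -16 (r = 4*(-4) = -16)
P(b, U) = 16 (P(b, U) = -1*(-16) = 16)
n(N, I) = 16
n(352, -413) - 100677 = 16 - 100677 = -100661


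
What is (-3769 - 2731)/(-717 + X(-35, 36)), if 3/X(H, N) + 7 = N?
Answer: 18850/2079 ≈ 9.0669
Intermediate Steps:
X(H, N) = 3/(-7 + N)
(-3769 - 2731)/(-717 + X(-35, 36)) = (-3769 - 2731)/(-717 + 3/(-7 + 36)) = -6500/(-717 + 3/29) = -6500/(-20790/29) = -6500*(-29/20790) = 18850/2079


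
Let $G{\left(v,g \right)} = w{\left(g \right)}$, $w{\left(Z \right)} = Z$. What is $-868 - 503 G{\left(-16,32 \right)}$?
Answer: $-16964$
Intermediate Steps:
$G{\left(v,g \right)} = g$
$-868 - 503 G{\left(-16,32 \right)} = -868 - 16096 = -16964$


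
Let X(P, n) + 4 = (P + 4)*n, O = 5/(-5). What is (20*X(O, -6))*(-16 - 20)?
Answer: 15840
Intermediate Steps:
O = -1 (O = 5*(-⅕) = -1)
X(P, n) = -4 + n*(4 + P) (X(P, n) = -4 + (P + 4)*n = -4 + (4 + P)*n = -4 + n*(4 + P))
(20*X(O, -6))*(-16 - 20) = (20*(-4 + 4*(-6) - 1*(-6)))*(-16 - 20) = (20*(-4 - 24 + 6))*(-36) = (20*(-22))*(-36) = -440*(-36) = 15840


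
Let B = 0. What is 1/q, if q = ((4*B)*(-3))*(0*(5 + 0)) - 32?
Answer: -1/32 ≈ -0.031250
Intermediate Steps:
q = -32 (q = ((4*0)*(-3))*(0*(5 + 0)) - 32 = (0*(-3))*(0*5) - 32 = 0*0 - 32 = 0 - 32 = -32)
1/q = 1/(-32) = -1/32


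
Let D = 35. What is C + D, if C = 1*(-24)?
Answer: 11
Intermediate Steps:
C = -24
C + D = -24 + 35 = 11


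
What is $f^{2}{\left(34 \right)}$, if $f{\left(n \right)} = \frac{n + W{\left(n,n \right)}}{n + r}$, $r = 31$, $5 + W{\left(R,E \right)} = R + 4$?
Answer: $\frac{4489}{4225} \approx 1.0625$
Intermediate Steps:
$W{\left(R,E \right)} = -1 + R$ ($W{\left(R,E \right)} = -5 + \left(R + 4\right) = -5 + \left(4 + R\right) = -1 + R$)
$f{\left(n \right)} = \frac{-1 + 2 n}{31 + n}$ ($f{\left(n \right)} = \frac{n + \left(-1 + n\right)}{n + 31} = \frac{-1 + 2 n}{31 + n}$)
$f^{2}{\left(34 \right)} = \left(\frac{-1 + 2 \cdot 34}{31 + 34}\right)^{2} = \left(\frac{-1 + 68}{65}\right)^{2} = \left(\frac{1}{65} \cdot 67\right)^{2} = \left(\frac{67}{65}\right)^{2} = \frac{4489}{4225}$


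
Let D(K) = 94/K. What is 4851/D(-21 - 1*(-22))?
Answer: 4851/94 ≈ 51.606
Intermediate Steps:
4851/D(-21 - 1*(-22)) = 4851/((94/(-21 - 1*(-22)))) = 4851/((94/(-21 + 22))) = 4851/((94/1)) = 4851/((94*1)) = 4851/94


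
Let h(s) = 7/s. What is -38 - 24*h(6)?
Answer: -66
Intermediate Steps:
-38 - 24*h(6) = -38 - 168/6 = -38 - 24*7/6 = -38 - 28 = -66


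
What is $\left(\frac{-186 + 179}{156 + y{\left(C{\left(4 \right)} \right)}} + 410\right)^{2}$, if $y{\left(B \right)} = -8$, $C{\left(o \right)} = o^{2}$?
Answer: $\frac{3681212929}{21904} \approx 1.6806 \cdot 10^{5}$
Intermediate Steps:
$\left(\frac{-186 + 179}{156 + y{\left(C{\left(4 \right)} \right)}} + 410\right)^{2} = \left(\frac{-186 + 179}{156 - 8} + 410\right)^{2} = \left(- \frac{7}{148} + 410\right)^{2} = \left(\frac{60673}{148}\right)^{2} = \frac{3681212929}{21904}$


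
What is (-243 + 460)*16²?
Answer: 55552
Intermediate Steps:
(-243 + 460)*16² = 217*256 = 55552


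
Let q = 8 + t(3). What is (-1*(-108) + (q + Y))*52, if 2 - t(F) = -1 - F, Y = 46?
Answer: 8736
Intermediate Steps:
t(F) = 3 + F (t(F) = 2 - (-1 - F) = 2 + (1 + F) = 3 + F)
q = 14 (q = 8 + (3 + 3) = 8 + 6 = 14)
(-1*(-108) + (q + Y))*52 = (-1*(-108) + (14 + 46))*52 = (108 + 60)*52 = 168*52 = 8736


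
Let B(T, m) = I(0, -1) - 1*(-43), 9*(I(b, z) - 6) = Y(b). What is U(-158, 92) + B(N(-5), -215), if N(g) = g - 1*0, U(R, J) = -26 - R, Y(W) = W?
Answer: 181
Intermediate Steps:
I(b, z) = 6 + b/9
N(g) = g (N(g) = g + 0 = g)
B(T, m) = 49 (B(T, m) = (6 + (⅑)*0) - 1*(-43) = (6 + 0) + 43 = 6 + 43 = 49)
U(-158, 92) + B(N(-5), -215) = (-26 - 1*(-158)) + 49 = (-26 + 158) + 49 = 132 + 49 = 181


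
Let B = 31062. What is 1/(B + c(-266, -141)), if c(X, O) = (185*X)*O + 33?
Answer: 1/6969705 ≈ 1.4348e-7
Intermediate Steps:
c(X, O) = 33 + 185*O*X (c(X, O) = 185*O*X + 33 = 33 + 185*O*X)
1/(B + c(-266, -141)) = 1/(31062 + (33 + 185*(-141)*(-266))) = 1/(31062 + (33 + 6938610)) = 1/(31062 + 6938643) = 1/6969705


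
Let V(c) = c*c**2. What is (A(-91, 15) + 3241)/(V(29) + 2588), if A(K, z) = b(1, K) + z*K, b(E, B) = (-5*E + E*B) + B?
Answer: 1689/26977 ≈ 0.062609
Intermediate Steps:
b(E, B) = B - 5*E + B*E (b(E, B) = (-5*E + B*E) + B = B - 5*E + B*E)
V(c) = c**3
A(K, z) = -5 + 2*K + K*z (A(K, z) = (K - 5*1 + K*1) + z*K = (K - 5 + K) + K*z = (-5 + 2*K) + K*z = -5 + 2*K + K*z)
(A(-91, 15) + 3241)/(V(29) + 2588) = ((-5 + 2*(-91) - 91*15) + 3241)/(29**3 + 2588) = ((-5 - 182 - 1365) + 3241)/(24389 + 2588) = (-1552 + 3241)/26977 = 1689*(1/26977) = 1689/26977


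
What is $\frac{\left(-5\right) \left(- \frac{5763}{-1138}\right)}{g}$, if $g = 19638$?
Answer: $- \frac{9605}{7449348} \approx -0.0012894$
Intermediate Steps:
$\frac{\left(-5\right) \left(- \frac{5763}{-1138}\right)}{g} = \frac{\left(-5\right) \left(- \frac{5763}{-1138}\right)}{19638} = - 5 \left(\left(-5763\right) \left(- \frac{1}{1138}\right)\right) \frac{1}{19638} = \left(-5\right) \frac{5763}{1138} \cdot \frac{1}{19638} = \left(- \frac{28815}{1138}\right) \frac{1}{19638} = - \frac{9605}{7449348}$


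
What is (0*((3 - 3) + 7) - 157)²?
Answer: 24649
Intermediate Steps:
(0*((3 - 3) + 7) - 157)² = (0*(0 + 7) - 157)² = (0*7 - 157)² = (0 - 157)² = (-157)² = 24649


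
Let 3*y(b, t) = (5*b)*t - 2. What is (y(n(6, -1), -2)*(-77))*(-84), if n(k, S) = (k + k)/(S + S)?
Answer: 125048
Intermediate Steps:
n(k, S) = k/S (n(k, S) = (2*k)/((2*S)) = (2*k)*(1/(2*S)) = k/S)
y(b, t) = -⅔ + 5*b*t/3 (y(b, t) = ((5*b)*t - 2)/3 = (5*b*t - 2)/3 = (-2 + 5*b*t)/3 = -⅔ + 5*b*t/3)
(y(n(6, -1), -2)*(-77))*(-84) = ((-⅔ + (5/3)*(6/(-1))*(-2))*(-77))*(-84) = ((-⅔ + (5/3)*(6*(-1))*(-2))*(-77))*(-84) = ((-⅔ + (5/3)*(-6)*(-2))*(-77))*(-84) = ((-⅔ + 20)*(-77))*(-84) = ((58/3)*(-77))*(-84) = -4466/3*(-84) = 125048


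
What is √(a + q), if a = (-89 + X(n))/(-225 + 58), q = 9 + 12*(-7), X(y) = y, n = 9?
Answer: I*√2078315/167 ≈ 8.6326*I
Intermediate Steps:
q = -75 (q = 9 - 84 = -75)
a = 80/167 (a = (-89 + 9)/(-225 + 58) = -80/(-167) = -80*(-1/167) = 80/167 ≈ 0.47904)
√(a + q) = √(80/167 - 75) = √(-12445/167) = I*√2078315/167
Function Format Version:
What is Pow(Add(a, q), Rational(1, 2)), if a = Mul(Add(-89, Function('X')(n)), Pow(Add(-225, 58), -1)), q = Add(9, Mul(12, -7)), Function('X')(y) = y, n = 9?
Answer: Mul(Rational(1, 167), I, Pow(2078315, Rational(1, 2))) ≈ Mul(8.6326, I)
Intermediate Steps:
q = -75 (q = Add(9, -84) = -75)
a = Rational(80, 167) (a = Mul(Add(-89, 9), Pow(Add(-225, 58), -1)) = Mul(-80, Pow(-167, -1)) = Mul(-80, Rational(-1, 167)) = Rational(80, 167) ≈ 0.47904)
Pow(Add(a, q), Rational(1, 2)) = Pow(Add(Rational(80, 167), -75), Rational(1, 2)) = Pow(Rational(-12445, 167), Rational(1, 2)) = Mul(Rational(1, 167), I, Pow(2078315, Rational(1, 2)))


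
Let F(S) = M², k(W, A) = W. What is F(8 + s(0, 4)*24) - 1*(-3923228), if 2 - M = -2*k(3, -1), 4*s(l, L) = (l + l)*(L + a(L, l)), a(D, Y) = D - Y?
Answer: 3923292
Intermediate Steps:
s(l, L) = l*(-l + 2*L)/2 (s(l, L) = ((l + l)*(L + (L - l)))/4 = ((2*l)*(-l + 2*L))/4 = (2*l*(-l + 2*L))/4 = l*(-l + 2*L)/2)
M = 8 (M = 2 - (-2)*3 = 2 - 1*(-6) = 2 + 6 = 8)
F(S) = 64 (F(S) = 8² = 64)
F(8 + s(0, 4)*24) - 1*(-3923228) = 64 - 1*(-3923228) = 64 + 3923228 = 3923292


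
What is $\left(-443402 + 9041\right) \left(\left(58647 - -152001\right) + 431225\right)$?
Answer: $-278804598153$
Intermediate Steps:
$\left(-443402 + 9041\right) \left(\left(58647 - -152001\right) + 431225\right) = - 434361 \left(\left(58647 + 152001\right) + 431225\right) = - 434361 \left(210648 + 431225\right) = \left(-434361\right) 641873 = -278804598153$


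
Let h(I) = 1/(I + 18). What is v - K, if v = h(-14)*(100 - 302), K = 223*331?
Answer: -147727/2 ≈ -73864.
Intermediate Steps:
h(I) = 1/(18 + I)
K = 73813
v = -101/2 (v = (100 - 302)/(18 - 14) = -202/4 = (¼)*(-202) = -101/2 ≈ -50.500)
v - K = -101/2 - 1*73813 = -101/2 - 73813 = -147727/2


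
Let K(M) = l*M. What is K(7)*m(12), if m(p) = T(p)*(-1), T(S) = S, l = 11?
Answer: -924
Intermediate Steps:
K(M) = 11*M
m(p) = -p (m(p) = p*(-1) = -p)
K(7)*m(12) = (11*7)*(-1*12) = 77*(-12) = -924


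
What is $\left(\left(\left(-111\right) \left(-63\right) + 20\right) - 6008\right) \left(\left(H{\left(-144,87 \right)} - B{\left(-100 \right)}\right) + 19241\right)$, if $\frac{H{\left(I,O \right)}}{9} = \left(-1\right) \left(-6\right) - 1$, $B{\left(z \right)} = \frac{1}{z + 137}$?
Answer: $\frac{717148905}{37} \approx 1.9382 \cdot 10^{7}$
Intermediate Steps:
$B{\left(z \right)} = \frac{1}{137 + z}$
$H{\left(I,O \right)} = 45$ ($H{\left(I,O \right)} = 9 \left(\left(-1\right) \left(-6\right) - 1\right) = 9 \left(6 - 1\right) = 9 \cdot 5 = 45$)
$\left(\left(\left(-111\right) \left(-63\right) + 20\right) - 6008\right) \left(\left(H{\left(-144,87 \right)} - B{\left(-100 \right)}\right) + 19241\right) = \left(\left(\left(-111\right) \left(-63\right) + 20\right) - 6008\right) \left(\left(45 - \frac{1}{137 - 100}\right) + 19241\right) = \left(\left(6993 + 20\right) - 6008\right) \left(\left(45 - \frac{1}{37}\right) + 19241\right) = \left(7013 - 6008\right) \left(\left(45 - \frac{1}{37}\right) + 19241\right) = 1005 \left(\left(45 - \frac{1}{37}\right) + 19241\right) = 1005 \left(\frac{1664}{37} + 19241\right) = 1005 \cdot \frac{713581}{37} = \frac{717148905}{37}$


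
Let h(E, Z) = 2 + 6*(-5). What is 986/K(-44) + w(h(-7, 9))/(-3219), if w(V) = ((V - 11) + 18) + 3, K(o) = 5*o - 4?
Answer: -528317/120176 ≈ -4.3962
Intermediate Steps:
K(o) = -4 + 5*o
h(E, Z) = -28 (h(E, Z) = 2 - 30 = -28)
w(V) = 10 + V (w(V) = ((-11 + V) + 18) + 3 = (7 + V) + 3 = 10 + V)
986/K(-44) + w(h(-7, 9))/(-3219) = 986/(-4 + 5*(-44)) + (10 - 28)/(-3219) = 986/(-4 - 220) - 18*(-1/3219) = 986/(-224) + 6/1073 = 986*(-1/224) + 6/1073 = -493/112 + 6/1073 = -528317/120176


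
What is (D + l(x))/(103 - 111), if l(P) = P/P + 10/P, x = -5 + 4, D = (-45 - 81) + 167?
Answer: -4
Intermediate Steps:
D = 41 (D = -126 + 167 = 41)
x = -1
l(P) = 1 + 10/P
(D + l(x))/(103 - 111) = (41 + (10 - 1)/(-1))/(103 - 111) = (41 - 1*9)/(-8) = (41 - 9)*(-⅛) = 32*(-⅛) = -4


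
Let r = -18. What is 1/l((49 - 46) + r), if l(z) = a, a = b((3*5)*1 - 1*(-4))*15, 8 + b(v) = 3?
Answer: -1/75 ≈ -0.013333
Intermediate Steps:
b(v) = -5 (b(v) = -8 + 3 = -5)
a = -75 (a = -5*15 = -75)
l(z) = -75
1/l((49 - 46) + r) = 1/(-75) = -1/75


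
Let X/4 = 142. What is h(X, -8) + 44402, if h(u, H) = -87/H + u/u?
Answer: 355311/8 ≈ 44414.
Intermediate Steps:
X = 568 (X = 4*142 = 568)
h(u, H) = 1 - 87/H (h(u, H) = -87/H + 1 = 1 - 87/H)
h(X, -8) + 44402 = (-87 - 8)/(-8) + 44402 = -1/8*(-95) + 44402 = 95/8 + 44402 = 355311/8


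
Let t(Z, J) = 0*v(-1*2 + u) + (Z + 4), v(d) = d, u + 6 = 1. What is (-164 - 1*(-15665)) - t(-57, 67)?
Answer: 15554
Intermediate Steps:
u = -5 (u = -6 + 1 = -5)
t(Z, J) = 4 + Z (t(Z, J) = 0*(-1*2 - 5) + (Z + 4) = 0*(-2 - 5) + (4 + Z) = 0*(-7) + (4 + Z) = 0 + (4 + Z) = 4 + Z)
(-164 - 1*(-15665)) - t(-57, 67) = (-164 - 1*(-15665)) - (4 - 57) = (-164 + 15665) - 1*(-53) = 15501 + 53 = 15554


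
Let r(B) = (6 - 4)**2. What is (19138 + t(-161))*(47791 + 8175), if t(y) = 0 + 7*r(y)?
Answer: 1072644356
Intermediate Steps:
r(B) = 4 (r(B) = 2**2 = 4)
t(y) = 28 (t(y) = 0 + 7*4 = 0 + 28 = 28)
(19138 + t(-161))*(47791 + 8175) = (19138 + 28)*(47791 + 8175) = 19166*55966 = 1072644356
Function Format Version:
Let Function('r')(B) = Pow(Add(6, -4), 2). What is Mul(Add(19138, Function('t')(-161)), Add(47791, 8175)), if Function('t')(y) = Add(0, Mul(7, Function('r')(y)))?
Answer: 1072644356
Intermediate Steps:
Function('r')(B) = 4 (Function('r')(B) = Pow(2, 2) = 4)
Function('t')(y) = 28 (Function('t')(y) = Add(0, Mul(7, 4)) = Add(0, 28) = 28)
Mul(Add(19138, Function('t')(-161)), Add(47791, 8175)) = Mul(Add(19138, 28), Add(47791, 8175)) = Mul(19166, 55966) = 1072644356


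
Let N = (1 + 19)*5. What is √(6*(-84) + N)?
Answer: 2*I*√101 ≈ 20.1*I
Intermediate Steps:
N = 100 (N = 20*5 = 100)
√(6*(-84) + N) = √(6*(-84) + 100) = √(-504 + 100) = √(-404) = 2*I*√101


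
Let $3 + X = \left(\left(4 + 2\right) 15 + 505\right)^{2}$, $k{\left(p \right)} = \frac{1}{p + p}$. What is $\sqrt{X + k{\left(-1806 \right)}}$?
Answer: $\frac{\sqrt{1154690899089}}{1806} \approx 595.0$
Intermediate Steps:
$k{\left(p \right)} = \frac{1}{2 p}$
$X = 354022$ ($X = -3 + \left(\left(4 + 2\right) 15 + 505\right)^{2} = -3 + \left(6 \cdot 15 + 505\right)^{2} = -3 + \left(90 + 505\right)^{2} = -3 + 595^{2} = -3 + 354025 = 354022$)
$\sqrt{X + k{\left(-1806 \right)}} = \sqrt{354022 + \frac{1}{2 \left(-1806\right)}} = \sqrt{354022 + \frac{1}{2} \left(- \frac{1}{1806}\right)} = \sqrt{354022 - \frac{1}{3612}} = \sqrt{\frac{1278727463}{3612}} = \frac{\sqrt{1154690899089}}{1806}$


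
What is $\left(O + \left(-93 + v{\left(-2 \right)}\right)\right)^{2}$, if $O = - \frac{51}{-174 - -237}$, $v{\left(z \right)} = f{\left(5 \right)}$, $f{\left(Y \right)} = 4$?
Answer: $\frac{3556996}{441} \approx 8065.8$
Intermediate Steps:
$v{\left(z \right)} = 4$
$O = - \frac{17}{21}$ ($O = - \frac{51}{-174 + 237} = - \frac{51}{63} = \left(-51\right) \frac{1}{63} = - \frac{17}{21} \approx -0.80952$)
$\left(O + \left(-93 + v{\left(-2 \right)}\right)\right)^{2} = \left(- \frac{17}{21} + \left(-93 + 4\right)\right)^{2} = \left(- \frac{17}{21} - 89\right)^{2} = \left(- \frac{1886}{21}\right)^{2} = \frac{3556996}{441}$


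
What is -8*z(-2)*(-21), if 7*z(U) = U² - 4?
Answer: 0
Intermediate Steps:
z(U) = -4/7 + U²/7 (z(U) = (U² - 4)/7 = (-4 + U²)/7 = -4/7 + U²/7)
-8*z(-2)*(-21) = -8*(-4/7 + (⅐)*(-2)²)*(-21) = -8*(-4/7 + (⅐)*4)*(-21) = -8*(-4/7 + 4/7)*(-21) = -8*0*(-21) = 0*(-21) = 0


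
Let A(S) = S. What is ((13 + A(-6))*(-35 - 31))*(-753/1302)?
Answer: 8283/31 ≈ 267.19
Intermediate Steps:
((13 + A(-6))*(-35 - 31))*(-753/1302) = ((13 - 6)*(-35 - 31))*(-753/1302) = (7*(-66))*(-753*1/1302) = -462*(-251/434) = 8283/31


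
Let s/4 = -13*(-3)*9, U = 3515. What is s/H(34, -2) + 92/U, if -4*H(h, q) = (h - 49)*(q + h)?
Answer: 16487/1406 ≈ 11.726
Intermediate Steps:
H(h, q) = -(-49 + h)*(h + q)/4 (H(h, q) = -(h - 49)*(q + h)/4 = -(-49 + h)*(h + q)/4)
s = 1404 (s = 4*(-13*(-3)*9) = 4*(39*9) = 4*351 = 1404)
s/H(34, -2) + 92/U = 1404/(-¼*34² + (49/4)*34 + (49/4)*(-2) - ¼*34*(-2)) + 92/3515 = 1404/(-¼*1156 + 833/2 - 49/2 + 17) + 92*(1/3515) = 1404/(-289 + 833/2 - 49/2 + 17) + 92/3515 = 1404/120 + 92/3515 = 1404*(1/120) + 92/3515 = 117/10 + 92/3515 = 16487/1406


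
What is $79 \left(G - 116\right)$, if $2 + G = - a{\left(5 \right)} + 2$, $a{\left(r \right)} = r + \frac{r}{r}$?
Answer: $-9638$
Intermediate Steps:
$a{\left(r \right)} = 1 + r$ ($a{\left(r \right)} = r + 1 = 1 + r$)
$G = -6$ ($G = -2 + \left(- (1 + 5) + 2\right) = -2 + \left(\left(-1\right) 6 + 2\right) = -2 + \left(-6 + 2\right) = -2 - 4 = -6$)
$79 \left(G - 116\right) = 79 \left(-6 - 116\right) = 79 \left(-122\right) = -9638$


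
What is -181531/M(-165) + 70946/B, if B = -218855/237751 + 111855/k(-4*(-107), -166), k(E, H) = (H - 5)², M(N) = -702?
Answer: 58317956174248787/2362709588850 ≈ 24683.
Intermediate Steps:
k(E, H) = (-5 + H)²
B = 6731366350/2317358997 (B = -218855/237751 + 111855/((-5 - 166)²) = -218855*1/237751 + 111855/((-171)²) = -218855/237751 + 111855/29241 = -218855/237751 + 111855*(1/29241) = -218855/237751 + 37285/9747 = 6731366350/2317358997 ≈ 2.9048)
-181531/M(-165) + 70946/B = -181531/(-702) + 70946/(6731366350/2317358997) = -181531*(-1/702) + 70946*(2317358997/6731366350) = 181531/702 + 82203675700581/3365683175 = 58317956174248787/2362709588850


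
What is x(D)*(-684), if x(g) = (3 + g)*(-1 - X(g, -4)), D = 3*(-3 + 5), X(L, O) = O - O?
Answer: 6156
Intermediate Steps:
X(L, O) = 0
D = 6 (D = 3*2 = 6)
x(g) = -3 - g (x(g) = (3 + g)*(-1 - 1*0) = (3 + g)*(-1 + 0) = (3 + g)*(-1) = -3 - g)
x(D)*(-684) = (-3 - 1*6)*(-684) = (-3 - 6)*(-684) = -9*(-684) = 6156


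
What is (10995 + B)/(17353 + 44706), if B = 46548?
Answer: 57543/62059 ≈ 0.92723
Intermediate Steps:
(10995 + B)/(17353 + 44706) = (10995 + 46548)/(17353 + 44706) = 57543/62059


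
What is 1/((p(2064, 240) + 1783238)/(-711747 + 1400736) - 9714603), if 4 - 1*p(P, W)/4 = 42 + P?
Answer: -229663/2231084277179 ≈ -1.0294e-7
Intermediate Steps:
p(P, W) = -152 - 4*P (p(P, W) = 16 - 4*(42 + P) = 16 + (-168 - 4*P) = -152 - 4*P)
1/((p(2064, 240) + 1783238)/(-711747 + 1400736) - 9714603) = 1/(((-152 - 4*2064) + 1783238)/(-711747 + 1400736) - 9714603) = 1/(((-152 - 8256) + 1783238)/688989 - 9714603) = 1/((-8408 + 1783238)*(1/688989) - 9714603) = 1/(1774830*(1/688989) - 9714603) = 1/(591610/229663 - 9714603) = 1/(-2231084277179/229663) = -229663/2231084277179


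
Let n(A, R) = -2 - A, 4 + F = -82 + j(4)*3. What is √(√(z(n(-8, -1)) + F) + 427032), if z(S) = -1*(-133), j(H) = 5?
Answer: √(427032 + √62) ≈ 653.48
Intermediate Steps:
F = -71 (F = -4 + (-82 + 5*3) = -4 + (-82 + 15) = -4 - 67 = -71)
z(S) = 133
√(√(z(n(-8, -1)) + F) + 427032) = √(√(133 - 71) + 427032) = √(√62 + 427032) = √(427032 + √62)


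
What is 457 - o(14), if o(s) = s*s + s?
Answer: 247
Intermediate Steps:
o(s) = s + s² (o(s) = s² + s = s + s²)
457 - o(14) = 457 - 14*(1 + 14) = 457 - 14*15 = 457 - 1*210 = 457 - 210 = 247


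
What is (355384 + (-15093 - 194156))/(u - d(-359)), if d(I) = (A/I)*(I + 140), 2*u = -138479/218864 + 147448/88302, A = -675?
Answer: 1013896362470687520/2860482742792913 ≈ 354.45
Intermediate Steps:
u = 10021543207/19326128928 (u = (-138479/218864 + 147448/88302)/2 = (-138479*1/218864 + 147448*(1/88302))/2 = (-138479/218864 + 73724/44151)/2 = (1/2)*(10021543207/9663064464) = 10021543207/19326128928 ≈ 0.51855)
d(I) = -675*(140 + I)/I (d(I) = (-675/I)*(I + 140) = (-675/I)*(140 + I) = -675*(140 + I)/I)
(355384 + (-15093 - 194156))/(u - d(-359)) = (355384 + (-15093 - 194156))/(10021543207/19326128928 - (-675 - 94500/(-359))) = (355384 - 209249)/(10021543207/19326128928 - (-675 - 94500*(-1/359))) = 146135/(10021543207/19326128928 - (-675 + 94500/359)) = 146135/(10021543207/19326128928 - 1*(-147825/359)) = 146135/(10021543207/19326128928 + 147825/359) = 146135/(2860482742792913/6938080285152) = 146135*(6938080285152/2860482742792913) = 1013896362470687520/2860482742792913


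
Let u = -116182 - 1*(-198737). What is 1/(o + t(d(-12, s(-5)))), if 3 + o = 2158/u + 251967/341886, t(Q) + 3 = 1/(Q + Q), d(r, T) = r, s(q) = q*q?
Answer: -5941978680/31364943857 ≈ -0.18945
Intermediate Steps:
s(q) = q²
t(Q) = -3 + 1/(2*Q) (t(Q) = -3 + 1/(Q + Q) = -3 + 1/(2*Q))
u = 82555 (u = -116182 + 198737 = 82555)
o = -1107618781/495164890 (o = -3 + (2158/82555 + 251967/341886) = -3 + (2158*(1/82555) + 251967*(1/341886)) = -3 + (2158/82555 + 83989/113962) = -3 + 377875889/495164890 = -1107618781/495164890 ≈ -2.2369)
1/(o + t(d(-12, s(-5)))) = 1/(-1107618781/495164890 + (-3 + (½)/(-12))) = 1/(-1107618781/495164890 + (-3 + (½)*(-1/12))) = 1/(-1107618781/495164890 + (-3 - 1/24)) = 1/(-1107618781/495164890 - 73/24) = 1/(-31364943857/5941978680) = -5941978680/31364943857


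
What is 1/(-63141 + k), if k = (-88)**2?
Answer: -1/55397 ≈ -1.8052e-5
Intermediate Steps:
k = 7744
1/(-63141 + k) = 1/(-63141 + 7744) = 1/(-55397) = -1/55397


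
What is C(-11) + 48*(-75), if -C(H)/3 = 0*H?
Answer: -3600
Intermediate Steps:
C(H) = 0 (C(H) = -0*H = -3*0 = 0)
C(-11) + 48*(-75) = 0 + 48*(-75) = 0 - 3600 = -3600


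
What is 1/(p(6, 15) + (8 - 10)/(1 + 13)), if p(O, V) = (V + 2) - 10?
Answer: 7/48 ≈ 0.14583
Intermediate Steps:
p(O, V) = -8 + V (p(O, V) = (2 + V) - 10 = -8 + V)
1/(p(6, 15) + (8 - 10)/(1 + 13)) = 1/((-8 + 15) + (8 - 10)/(1 + 13)) = 1/(7 - 2/14) = 1/(7 + (1/14)*(-2)) = 1/(7 - ⅐) = 1/(48/7) = 7/48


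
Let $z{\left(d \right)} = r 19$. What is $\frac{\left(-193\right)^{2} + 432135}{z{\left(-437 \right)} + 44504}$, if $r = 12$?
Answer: $\frac{117346}{11183} \approx 10.493$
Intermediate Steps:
$z{\left(d \right)} = 228$ ($z{\left(d \right)} = 12 \cdot 19 = 228$)
$\frac{\left(-193\right)^{2} + 432135}{z{\left(-437 \right)} + 44504} = \frac{\left(-193\right)^{2} + 432135}{228 + 44504} = \frac{37249 + 432135}{44732} = 469384 \cdot \frac{1}{44732} = \frac{117346}{11183}$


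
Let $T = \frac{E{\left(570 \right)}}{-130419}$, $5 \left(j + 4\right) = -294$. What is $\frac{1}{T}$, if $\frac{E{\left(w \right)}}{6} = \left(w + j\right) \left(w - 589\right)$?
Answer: $\frac{217365}{96368} \approx 2.2556$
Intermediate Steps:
$j = - \frac{314}{5}$ ($j = -4 + \frac{1}{5} \left(-294\right) = -4 - \frac{294}{5} = - \frac{314}{5} \approx -62.8$)
$E{\left(w \right)} = 6 \left(-589 + w\right) \left(- \frac{314}{5} + w\right)$ ($E{\left(w \right)} = 6 \left(w - \frac{314}{5}\right) \left(w - 589\right) = 6 \left(- \frac{314}{5} + w\right) \left(-589 + w\right) = 6 \left(-589 + w\right) \left(- \frac{314}{5} + w\right)$)
$T = \frac{96368}{217365}$ ($T = \frac{\frac{1109676}{5} + 6 \cdot 570^{2} - 2229156}{-130419} = \left(\frac{1109676}{5} + 6 \cdot 324900 - 2229156\right) \left(- \frac{1}{130419}\right) = \left(\frac{1109676}{5} + 1949400 - 2229156\right) \left(- \frac{1}{130419}\right) = \left(- \frac{289104}{5}\right) \left(- \frac{1}{130419}\right) = \frac{96368}{217365} \approx 0.44335$)
$\frac{1}{T} = \frac{1}{\frac{96368}{217365}} = \frac{217365}{96368}$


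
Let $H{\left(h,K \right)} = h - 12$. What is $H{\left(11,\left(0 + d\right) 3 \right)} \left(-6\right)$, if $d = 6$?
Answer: $6$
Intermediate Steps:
$H{\left(h,K \right)} = -12 + h$
$H{\left(11,\left(0 + d\right) 3 \right)} \left(-6\right) = \left(-12 + 11\right) \left(-6\right) = \left(-1\right) \left(-6\right) = 6$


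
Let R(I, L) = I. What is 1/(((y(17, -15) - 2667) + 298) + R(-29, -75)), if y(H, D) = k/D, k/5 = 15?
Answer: -1/2403 ≈ -0.00041615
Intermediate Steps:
k = 75 (k = 5*15 = 75)
y(H, D) = 75/D
1/(((y(17, -15) - 2667) + 298) + R(-29, -75)) = 1/(((75/(-15) - 2667) + 298) - 29) = 1/(((75*(-1/15) - 2667) + 298) - 29) = 1/(((-5 - 2667) + 298) - 29) = 1/((-2672 + 298) - 29) = 1/(-2374 - 29) = 1/(-2403) = -1/2403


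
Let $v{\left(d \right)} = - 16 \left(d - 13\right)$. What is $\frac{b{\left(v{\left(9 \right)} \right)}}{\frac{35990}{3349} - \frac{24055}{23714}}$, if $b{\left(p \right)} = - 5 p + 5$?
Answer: $- \frac{1667781906}{51527111} \approx -32.367$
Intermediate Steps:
$v{\left(d \right)} = 208 - 16 d$ ($v{\left(d \right)} = - 16 \left(-13 + d\right) = 208 - 16 d$)
$b{\left(p \right)} = 5 - 5 p$
$\frac{b{\left(v{\left(9 \right)} \right)}}{\frac{35990}{3349} - \frac{24055}{23714}} = \frac{5 - 5 \left(208 - 144\right)}{\frac{35990}{3349} - \frac{24055}{23714}} = \frac{5 - 5 \left(208 - 144\right)}{35990 \cdot \frac{1}{3349} - \frac{24055}{23714}} = \frac{5 - 320}{\frac{35990}{3349} - \frac{24055}{23714}} = \frac{5 - 320}{\frac{772906665}{79418186}} = \left(-315\right) \frac{79418186}{772906665} = - \frac{1667781906}{51527111}$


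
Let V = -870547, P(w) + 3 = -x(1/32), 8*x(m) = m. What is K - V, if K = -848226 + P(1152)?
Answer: 5713407/256 ≈ 22318.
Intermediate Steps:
x(m) = m/8
P(w) = -769/256 (P(w) = -3 - 1/(8*32) = -3 - 1*1/256 = -3 - 1/256 = -769/256)
K = -217146625/256 (K = -848226 - 769/256 = -217146625/256 ≈ -8.4823e+5)
K - V = -217146625/256 - 1*(-870547) = -217146625/256 + 870547 = 5713407/256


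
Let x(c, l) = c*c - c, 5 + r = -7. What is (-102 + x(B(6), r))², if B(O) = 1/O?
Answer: 13520329/1296 ≈ 10432.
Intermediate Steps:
r = -12 (r = -5 - 7 = -12)
x(c, l) = c² - c
(-102 + x(B(6), r))² = (-102 + (-1 + 1/6)/6)² = (-102 + (-1 + ⅙)/6)² = (-102 + (⅙)*(-⅚))² = (-102 - 5/36)² = (-3677/36)² = 13520329/1296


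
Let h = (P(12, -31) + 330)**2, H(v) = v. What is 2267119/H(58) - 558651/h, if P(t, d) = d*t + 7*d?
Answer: 152048207881/3890698 ≈ 39080.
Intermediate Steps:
P(t, d) = 7*d + d*t
h = 67081 (h = (-31*(7 + 12) + 330)**2 = (-31*19 + 330)**2 = (-589 + 330)**2 = (-259)**2 = 67081)
2267119/H(58) - 558651/h = 2267119/58 - 558651/67081 = 152048207881/3890698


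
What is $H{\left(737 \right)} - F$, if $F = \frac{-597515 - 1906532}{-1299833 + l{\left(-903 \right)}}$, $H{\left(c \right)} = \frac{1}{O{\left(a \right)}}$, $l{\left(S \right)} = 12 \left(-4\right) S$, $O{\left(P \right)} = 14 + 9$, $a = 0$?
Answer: $- \frac{4333584}{2223019} \approx -1.9494$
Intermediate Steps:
$O{\left(P \right)} = 23$
$l{\left(S \right)} = - 48 S$
$H{\left(c \right)} = \frac{1}{23}$
$F = \frac{192619}{96653}$ ($F = \frac{-597515 - 1906532}{-1299833 - -43344} = - \frac{2504047}{-1299833 + 43344} = - \frac{2504047}{-1256489} = \left(-2504047\right) \left(- \frac{1}{1256489}\right) = \frac{192619}{96653} \approx 1.9929$)
$H{\left(737 \right)} - F = \frac{1}{23} - \frac{192619}{96653} = - \frac{4333584}{2223019}$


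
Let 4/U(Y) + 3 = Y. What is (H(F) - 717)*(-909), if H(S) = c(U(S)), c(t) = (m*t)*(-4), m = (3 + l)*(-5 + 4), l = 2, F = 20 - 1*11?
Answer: 639633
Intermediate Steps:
F = 9 (F = 20 - 11 = 9)
U(Y) = 4/(-3 + Y)
m = -5 (m = (3 + 2)*(-5 + 4) = 5*(-1) = -5)
c(t) = 20*t (c(t) = -5*t*(-4) = 20*t)
H(S) = 80/(-3 + S) (H(S) = 20*(4/(-3 + S)) = 80/(-3 + S))
(H(F) - 717)*(-909) = (80/(-3 + 9) - 717)*(-909) = (80/6 - 717)*(-909) = (80*(1/6) - 717)*(-909) = (40/3 - 717)*(-909) = -2111/3*(-909) = 639633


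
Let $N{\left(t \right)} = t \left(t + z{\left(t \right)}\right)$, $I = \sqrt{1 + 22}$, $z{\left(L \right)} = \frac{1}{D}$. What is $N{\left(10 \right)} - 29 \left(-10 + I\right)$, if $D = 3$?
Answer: $\frac{1180}{3} - 29 \sqrt{23} \approx 254.25$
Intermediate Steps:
$z{\left(L \right)} = \frac{1}{3}$
$I = \sqrt{23} \approx 4.7958$
$N{\left(t \right)} = t \left(\frac{1}{3} + t\right)$ ($N{\left(t \right)} = t \left(t + \frac{1}{3}\right) = t \left(\frac{1}{3} + t\right)$)
$N{\left(10 \right)} - 29 \left(-10 + I\right) = 10 \left(\frac{1}{3} + 10\right) - 29 \left(-10 + \sqrt{23}\right) = 10 \cdot \frac{31}{3} + \left(290 - 29 \sqrt{23}\right) = \frac{310}{3} + \left(290 - 29 \sqrt{23}\right) = \frac{1180}{3} - 29 \sqrt{23}$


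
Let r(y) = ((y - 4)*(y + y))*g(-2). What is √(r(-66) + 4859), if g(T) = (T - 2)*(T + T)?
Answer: √152699 ≈ 390.77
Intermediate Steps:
g(T) = 2*T*(-2 + T) (g(T) = (-2 + T)*(2*T) = 2*T*(-2 + T))
r(y) = 32*y*(-4 + y) (r(y) = ((y - 4)*(y + y))*(2*(-2)*(-2 - 2)) = ((-4 + y)*(2*y))*(2*(-2)*(-4)) = (2*y*(-4 + y))*16 = 32*y*(-4 + y))
√(r(-66) + 4859) = √(32*(-66)*(-4 - 66) + 4859) = √(32*(-66)*(-70) + 4859) = √(147840 + 4859) = √152699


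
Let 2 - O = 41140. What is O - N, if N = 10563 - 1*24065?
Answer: -27636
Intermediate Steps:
O = -41138 (O = 2 - 1*41140 = 2 - 41140 = -41138)
N = -13502 (N = 10563 - 24065 = -13502)
O - N = -41138 - 1*(-13502) = -41138 + 13502 = -27636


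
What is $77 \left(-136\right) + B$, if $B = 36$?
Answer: $-10436$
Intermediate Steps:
$77 \left(-136\right) + B = 77 \left(-136\right) + 36 = -10472 + 36 = -10436$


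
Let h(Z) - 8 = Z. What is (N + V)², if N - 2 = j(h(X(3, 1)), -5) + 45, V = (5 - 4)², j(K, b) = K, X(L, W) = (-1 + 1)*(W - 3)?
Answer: 3136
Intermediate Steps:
X(L, W) = 0 (X(L, W) = 0*(-3 + W) = 0)
h(Z) = 8 + Z
V = 1 (V = 1² = 1)
N = 55 (N = 2 + ((8 + 0) + 45) = 2 + (8 + 45) = 2 + 53 = 55)
(N + V)² = (55 + 1)² = 56² = 3136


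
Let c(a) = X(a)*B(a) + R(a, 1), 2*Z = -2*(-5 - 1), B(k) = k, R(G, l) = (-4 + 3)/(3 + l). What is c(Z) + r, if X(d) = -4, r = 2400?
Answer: 9503/4 ≈ 2375.8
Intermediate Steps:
R(G, l) = -1/(3 + l)
Z = 6 (Z = (-2*(-5 - 1))/2 = (-2*(-6))/2 = (½)*12 = 6)
c(a) = -¼ - 4*a (c(a) = -4*a - 1/(3 + 1) = -4*a - 1/4 = -4*a - 1*¼ = -4*a - ¼ = -¼ - 4*a)
c(Z) + r = (-¼ - 4*6) + 2400 = (-¼ - 24) + 2400 = -97/4 + 2400 = 9503/4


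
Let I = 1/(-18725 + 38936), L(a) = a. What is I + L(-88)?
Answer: -1778567/20211 ≈ -88.000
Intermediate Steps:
I = 1/20211 ≈ 4.9478e-5
I + L(-88) = 1/20211 - 88 = -1778567/20211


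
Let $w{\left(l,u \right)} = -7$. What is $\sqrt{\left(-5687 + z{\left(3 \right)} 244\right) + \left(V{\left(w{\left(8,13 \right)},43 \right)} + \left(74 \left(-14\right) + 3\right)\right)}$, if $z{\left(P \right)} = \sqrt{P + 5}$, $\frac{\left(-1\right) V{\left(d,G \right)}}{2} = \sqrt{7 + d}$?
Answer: $2 \sqrt{-1680 + 122 \sqrt{2}} \approx 77.652 i$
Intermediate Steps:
$V{\left(d,G \right)} = - 2 \sqrt{7 + d}$
$z{\left(P \right)} = \sqrt{5 + P}$
$\sqrt{\left(-5687 + z{\left(3 \right)} 244\right) + \left(V{\left(w{\left(8,13 \right)},43 \right)} + \left(74 \left(-14\right) + 3\right)\right)} = \sqrt{\left(-5687 + \sqrt{5 + 3} \cdot 244\right) + \left(- 2 \sqrt{7 - 7} + \left(74 \left(-14\right) + 3\right)\right)} = \sqrt{\left(-5687 + \sqrt{8} \cdot 244\right) + \left(- 2 \sqrt{0} + \left(-1036 + 3\right)\right)} = \sqrt{\left(-5687 + 2 \sqrt{2} \cdot 244\right) - 1033} = \sqrt{\left(-5687 + 488 \sqrt{2}\right) + \left(0 - 1033\right)} = \sqrt{\left(-5687 + 488 \sqrt{2}\right) - 1033} = \sqrt{-6720 + 488 \sqrt{2}}$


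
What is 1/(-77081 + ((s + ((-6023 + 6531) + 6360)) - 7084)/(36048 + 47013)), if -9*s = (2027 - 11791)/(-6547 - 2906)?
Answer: -7066580697/544699125091853 ≈ -1.2973e-5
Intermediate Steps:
s = -9764/85077 (s = -(2027 - 11791)/(9*(-6547 - 2906)) = -(-9764)/(9*(-9453)) = -(-9764)*(-1)/(9*9453) = -⅑*9764/9453 = -9764/85077 ≈ -0.11477)
1/(-77081 + ((s + ((-6023 + 6531) + 6360)) - 7084)/(36048 + 47013)) = 1/(-77081 + ((-9764/85077 + ((-6023 + 6531) + 6360)) - 7084)/(36048 + 47013)) = 1/(-77081 + ((-9764/85077 + (508 + 6360)) - 7084)/83061) = 1/(-77081 + ((-9764/85077 + 6868) - 7084)*(1/83061)) = 1/(-77081 + (584299072/85077 - 7084)*(1/83061)) = 1/(-77081 - 18386396/85077*1/83061) = 1/(-77081 - 18386396/7066580697) = 1/(-544699125091853/7066580697) = -7066580697/544699125091853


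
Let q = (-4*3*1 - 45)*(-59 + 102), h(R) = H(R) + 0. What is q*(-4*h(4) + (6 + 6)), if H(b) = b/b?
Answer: -19608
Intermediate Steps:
H(b) = 1
h(R) = 1 (h(R) = 1 + 0 = 1)
q = -2451 (q = (-12*1 - 45)*43 = (-12 - 45)*43 = -57*43 = -2451)
q*(-4*h(4) + (6 + 6)) = -2451*(-4*1 + (6 + 6)) = -2451*(-4 + 12) = -2451*8 = -19608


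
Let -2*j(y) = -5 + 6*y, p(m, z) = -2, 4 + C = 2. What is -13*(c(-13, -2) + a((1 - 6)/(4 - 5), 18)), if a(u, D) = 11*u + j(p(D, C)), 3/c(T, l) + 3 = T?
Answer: -13169/16 ≈ -823.06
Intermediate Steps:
C = -2 (C = -4 + 2 = -2)
j(y) = 5/2 - 3*y (j(y) = -(-5 + 6*y)/2 = 5/2 - 3*y)
c(T, l) = 3/(-3 + T)
a(u, D) = 17/2 + 11*u (a(u, D) = 11*u + (5/2 - 3*(-2)) = 11*u + (5/2 + 6) = 11*u + 17/2 = 17/2 + 11*u)
-13*(c(-13, -2) + a((1 - 6)/(4 - 5), 18)) = -13*(3/(-3 - 13) + (17/2 + 11*((1 - 6)/(4 - 5)))) = -13*(3/(-16) + (17/2 + 11*(-5/(-1)))) = -13*(3*(-1/16) + (17/2 + 11*(-5*(-1)))) = -13*(-3/16 + (17/2 + 11*5)) = -13*(-3/16 + (17/2 + 55)) = -13*(-3/16 + 127/2) = -13*1013/16 = -13169/16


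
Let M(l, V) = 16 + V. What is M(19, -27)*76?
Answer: -836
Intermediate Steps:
M(19, -27)*76 = (16 - 27)*76 = -11*76 = -836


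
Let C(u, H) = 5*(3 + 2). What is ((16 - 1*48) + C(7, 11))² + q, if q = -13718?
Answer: -13669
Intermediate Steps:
C(u, H) = 25 (C(u, H) = 5*5 = 25)
((16 - 1*48) + C(7, 11))² + q = ((16 - 1*48) + 25)² - 13718 = ((16 - 48) + 25)² - 13718 = (-32 + 25)² - 13718 = (-7)² - 13718 = 49 - 13718 = -13669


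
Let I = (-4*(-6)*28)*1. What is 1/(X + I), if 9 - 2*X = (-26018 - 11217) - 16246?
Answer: 1/27417 ≈ 3.6474e-5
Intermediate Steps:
X = 26745 (X = 9/2 - ((-26018 - 11217) - 16246)/2 = 9/2 - (-37235 - 16246)/2 = 9/2 - ½*(-53481) = 9/2 + 53481/2 = 26745)
I = 672 (I = (24*28)*1 = 672*1 = 672)
1/(X + I) = 1/(26745 + 672) = 1/27417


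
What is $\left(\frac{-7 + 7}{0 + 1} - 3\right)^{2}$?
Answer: $9$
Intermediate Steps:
$\left(\frac{-7 + 7}{0 + 1} - 3\right)^{2} = \left(\frac{0}{1} - 3\right)^{2} = \left(0 \cdot 1 - 3\right)^{2} = \left(0 - 3\right)^{2} = \left(-3\right)^{2} = 9$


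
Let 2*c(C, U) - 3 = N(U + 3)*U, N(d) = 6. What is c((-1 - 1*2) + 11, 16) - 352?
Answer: -605/2 ≈ -302.50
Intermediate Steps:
c(C, U) = 3/2 + 3*U (c(C, U) = 3/2 + (6*U)/2 = 3/2 + 3*U)
c((-1 - 1*2) + 11, 16) - 352 = (3/2 + 3*16) - 352 = (3/2 + 48) - 352 = 99/2 - 352 = -605/2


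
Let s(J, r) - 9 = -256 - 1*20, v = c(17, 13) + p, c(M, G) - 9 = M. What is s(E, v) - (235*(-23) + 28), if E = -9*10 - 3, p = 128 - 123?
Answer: 5110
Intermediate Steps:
c(M, G) = 9 + M
p = 5
E = -93 (E = -90 - 3 = -93)
v = 31 (v = (9 + 17) + 5 = 26 + 5 = 31)
s(J, r) = -267 (s(J, r) = 9 + (-256 - 1*20) = 9 + (-256 - 20) = 9 - 276 = -267)
s(E, v) - (235*(-23) + 28) = -267 - (235*(-23) + 28) = -267 - (-5405 + 28) = -267 - 1*(-5377) = -267 + 5377 = 5110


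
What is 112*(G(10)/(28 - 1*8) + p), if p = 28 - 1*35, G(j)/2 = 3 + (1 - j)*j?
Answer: -8792/5 ≈ -1758.4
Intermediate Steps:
G(j) = 6 + 2*j*(1 - j) (G(j) = 2*(3 + (1 - j)*j) = 2*(3 + j*(1 - j)) = 6 + 2*j*(1 - j))
p = -7 (p = 28 - 35 = -7)
112*(G(10)/(28 - 1*8) + p) = 112*((6 - 2*10² + 2*10)/(28 - 1*8) - 7) = 112*((6 - 2*100 + 20)/(28 - 8) - 7) = 112*((6 - 200 + 20)/20 - 7) = 112*(-174*1/20 - 7) = 112*(-87/10 - 7) = 112*(-157/10) = -8792/5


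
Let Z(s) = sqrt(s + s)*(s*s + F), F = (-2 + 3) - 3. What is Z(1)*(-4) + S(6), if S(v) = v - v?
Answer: 4*sqrt(2) ≈ 5.6569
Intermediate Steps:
F = -2 (F = 1 - 3 = -2)
S(v) = 0
Z(s) = sqrt(2)*sqrt(s)*(-2 + s**2) (Z(s) = sqrt(s + s)*(s*s - 2) = sqrt(2*s)*(s**2 - 2) = (sqrt(2)*sqrt(s))*(-2 + s**2) = sqrt(2)*sqrt(s)*(-2 + s**2))
Z(1)*(-4) + S(6) = (sqrt(2)*sqrt(1)*(-2 + 1**2))*(-4) + 0 = (sqrt(2)*1*(-2 + 1))*(-4) + 0 = (sqrt(2)*1*(-1))*(-4) + 0 = -sqrt(2)*(-4) + 0 = 4*sqrt(2) + 0 = 4*sqrt(2)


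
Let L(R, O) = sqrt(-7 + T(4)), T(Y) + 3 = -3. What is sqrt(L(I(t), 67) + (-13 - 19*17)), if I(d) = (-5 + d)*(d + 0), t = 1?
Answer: sqrt(-336 + I*sqrt(13)) ≈ 0.09835 + 18.331*I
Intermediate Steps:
T(Y) = -6 (T(Y) = -3 - 3 = -6)
I(d) = d*(-5 + d) (I(d) = (-5 + d)*d = d*(-5 + d))
L(R, O) = I*sqrt(13) (L(R, O) = sqrt(-7 - 6) = sqrt(-13) = I*sqrt(13))
sqrt(L(I(t), 67) + (-13 - 19*17)) = sqrt(I*sqrt(13) + (-13 - 19*17)) = sqrt(I*sqrt(13) + (-13 - 323)) = sqrt(I*sqrt(13) - 336) = sqrt(-336 + I*sqrt(13))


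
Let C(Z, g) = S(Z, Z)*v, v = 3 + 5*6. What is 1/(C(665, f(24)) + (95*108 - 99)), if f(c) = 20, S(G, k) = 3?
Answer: 1/10260 ≈ 9.7466e-5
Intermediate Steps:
v = 33 (v = 3 + 30 = 33)
C(Z, g) = 99 (C(Z, g) = 3*33 = 99)
1/(C(665, f(24)) + (95*108 - 99)) = 1/(99 + (95*108 - 99)) = 1/(99 + (10260 - 99)) = 1/(99 + 10161) = 1/10260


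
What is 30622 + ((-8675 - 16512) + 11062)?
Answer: 16497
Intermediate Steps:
30622 + ((-8675 - 16512) + 11062) = 30622 + (-25187 + 11062) = 30622 - 14125 = 16497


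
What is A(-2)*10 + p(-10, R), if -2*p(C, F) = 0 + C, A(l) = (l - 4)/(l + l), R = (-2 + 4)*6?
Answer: 20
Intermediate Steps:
R = 12 (R = 2*6 = 12)
A(l) = (-4 + l)/(2*l) (A(l) = (-4 + l)/((2*l)) = (-4 + l)*(1/(2*l)) = (-4 + l)/(2*l))
p(C, F) = -C/2 (p(C, F) = -(0 + C)/2 = -C/2)
A(-2)*10 + p(-10, R) = ((½)*(-4 - 2)/(-2))*10 - ½*(-10) = ((½)*(-½)*(-6))*10 + 5 = (3/2)*10 + 5 = 15 + 5 = 20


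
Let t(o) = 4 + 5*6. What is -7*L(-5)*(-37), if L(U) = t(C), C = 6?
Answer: 8806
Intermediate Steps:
t(o) = 34 (t(o) = 4 + 30 = 34)
L(U) = 34
-7*L(-5)*(-37) = -7*34*(-37) = -238*(-37) = 8806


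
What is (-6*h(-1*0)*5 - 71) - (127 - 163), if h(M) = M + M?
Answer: -35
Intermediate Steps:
h(M) = 2*M
(-6*h(-1*0)*5 - 71) - (127 - 163) = (-12*(-1*0)*5 - 71) - (127 - 163) = (-12*0*5 - 71) - 1*(-36) = (-6*0*5 - 71) + 36 = (0*5 - 71) + 36 = (0 - 71) + 36 = -71 + 36 = -35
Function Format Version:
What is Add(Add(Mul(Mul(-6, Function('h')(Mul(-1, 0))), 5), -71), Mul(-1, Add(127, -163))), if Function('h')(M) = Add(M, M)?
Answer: -35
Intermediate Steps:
Function('h')(M) = Mul(2, M)
Add(Add(Mul(Mul(-6, Function('h')(Mul(-1, 0))), 5), -71), Mul(-1, Add(127, -163))) = Add(Add(Mul(Mul(-6, Mul(2, Mul(-1, 0))), 5), -71), Mul(-1, Add(127, -163))) = Add(Add(Mul(Mul(-6, Mul(2, 0)), 5), -71), Mul(-1, -36)) = Add(Add(Mul(Mul(-6, 0), 5), -71), 36) = Add(Add(Mul(0, 5), -71), 36) = Add(Add(0, -71), 36) = Add(-71, 36) = -35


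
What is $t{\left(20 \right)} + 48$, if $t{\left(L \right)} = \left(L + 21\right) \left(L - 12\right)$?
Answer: $376$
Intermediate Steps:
$t{\left(L \right)} = \left(-12 + L\right) \left(21 + L\right)$ ($t{\left(L \right)} = \left(21 + L\right) \left(-12 + L\right) = \left(-12 + L\right) \left(21 + L\right)$)
$t{\left(20 \right)} + 48 = \left(-252 + 20^{2} + 9 \cdot 20\right) + 48 = \left(-252 + 400 + 180\right) + 48 = 328 + 48 = 376$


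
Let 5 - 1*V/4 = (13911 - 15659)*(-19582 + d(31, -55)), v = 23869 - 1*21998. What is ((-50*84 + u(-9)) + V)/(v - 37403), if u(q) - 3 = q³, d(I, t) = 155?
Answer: 67919245/17766 ≈ 3823.0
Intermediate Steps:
u(q) = 3 + q³
v = 1871 (v = 23869 - 21998 = 1871)
V = -135833564 (V = 20 - 4*(13911 - 15659)*(-19582 + 155) = 20 - (-6992)*(-19427) = 20 - 4*33958396 = 20 - 135833584 = -135833564)
((-50*84 + u(-9)) + V)/(v - 37403) = ((-50*84 + (3 + (-9)³)) - 135833564)/(1871 - 37403) = ((-4200 + (3 - 729)) - 135833564)/(-35532) = ((-4200 - 726) - 135833564)*(-1/35532) = (-4926 - 135833564)*(-1/35532) = -135838490*(-1/35532) = 67919245/17766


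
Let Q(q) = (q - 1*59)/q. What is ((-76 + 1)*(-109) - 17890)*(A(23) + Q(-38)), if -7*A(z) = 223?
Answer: 75728425/266 ≈ 2.8469e+5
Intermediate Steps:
A(z) = -223/7 (A(z) = -1/7*223 = -223/7)
Q(q) = (-59 + q)/q (Q(q) = (q - 59)/q = (-59 + q)/q)
((-76 + 1)*(-109) - 17890)*(A(23) + Q(-38)) = ((-76 + 1)*(-109) - 17890)*(-223/7 + (-59 - 38)/(-38)) = (-75*(-109) - 17890)*(-223/7 - 1/38*(-97)) = (8175 - 17890)*(-223/7 + 97/38) = -9715*(-7795/266) = 75728425/266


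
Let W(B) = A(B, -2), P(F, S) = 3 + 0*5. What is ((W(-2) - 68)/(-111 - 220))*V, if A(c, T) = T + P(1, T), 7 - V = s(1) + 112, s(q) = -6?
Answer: -6633/331 ≈ -20.039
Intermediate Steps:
P(F, S) = 3 (P(F, S) = 3 + 0 = 3)
V = -99 (V = 7 - (-6 + 112) = 7 - 1*106 = 7 - 106 = -99)
A(c, T) = 3 + T (A(c, T) = T + 3 = 3 + T)
W(B) = 1 (W(B) = 3 - 2 = 1)
((W(-2) - 68)/(-111 - 220))*V = ((1 - 68)/(-111 - 220))*(-99) = -67/(-331)*(-99) = -67*(-1/331)*(-99) = (67/331)*(-99) = -6633/331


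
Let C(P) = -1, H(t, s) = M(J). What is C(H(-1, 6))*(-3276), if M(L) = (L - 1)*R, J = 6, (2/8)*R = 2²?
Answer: 3276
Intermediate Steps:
R = 16 (R = 4*2² = 4*4 = 16)
M(L) = -16 + 16*L (M(L) = (L - 1)*16 = (-1 + L)*16 = -16 + 16*L)
H(t, s) = 80 (H(t, s) = -16 + 16*6 = -16 + 96 = 80)
C(H(-1, 6))*(-3276) = -1*(-3276) = 3276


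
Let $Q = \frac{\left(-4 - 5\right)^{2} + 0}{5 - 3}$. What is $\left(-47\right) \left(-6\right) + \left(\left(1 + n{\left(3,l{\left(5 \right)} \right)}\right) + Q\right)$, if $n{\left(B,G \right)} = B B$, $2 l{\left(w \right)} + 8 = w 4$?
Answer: $\frac{665}{2} \approx 332.5$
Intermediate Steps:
$l{\left(w \right)} = -4 + 2 w$ ($l{\left(w \right)} = -4 + \frac{w 4}{2} = -4 + \frac{4 w}{2} = -4 + 2 w$)
$n{\left(B,G \right)} = B^{2}$
$Q = \frac{81}{2}$ ($Q = \frac{\left(-9\right)^{2} + 0}{2} = \left(81 + 0\right) \frac{1}{2} = 81 \cdot \frac{1}{2} = \frac{81}{2} \approx 40.5$)
$\left(-47\right) \left(-6\right) + \left(\left(1 + n{\left(3,l{\left(5 \right)} \right)}\right) + Q\right) = \left(-47\right) \left(-6\right) + \left(\left(1 + 3^{2}\right) + \frac{81}{2}\right) = 282 + \left(\left(1 + 9\right) + \frac{81}{2}\right) = 282 + \left(10 + \frac{81}{2}\right) = 282 + \frac{101}{2} = \frac{665}{2}$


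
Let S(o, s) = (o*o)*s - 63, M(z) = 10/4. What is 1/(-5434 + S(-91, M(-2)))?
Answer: 2/30411 ≈ 6.5766e-5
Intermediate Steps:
M(z) = 5/2 (M(z) = 10*(¼) = 5/2)
S(o, s) = -63 + s*o² (S(o, s) = o²*s - 63 = s*o² - 63 = -63 + s*o²)
1/(-5434 + S(-91, M(-2))) = 1/(-5434 + (-63 + (5/2)*(-91)²)) = 1/(-5434 + (-63 + (5/2)*8281)) = 1/(-5434 + (-63 + 41405/2)) = 1/(-5434 + 41279/2) = 1/(30411/2) = 2/30411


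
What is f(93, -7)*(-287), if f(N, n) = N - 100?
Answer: 2009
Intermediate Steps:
f(N, n) = -100 + N
f(93, -7)*(-287) = (-100 + 93)*(-287) = -7*(-287) = 2009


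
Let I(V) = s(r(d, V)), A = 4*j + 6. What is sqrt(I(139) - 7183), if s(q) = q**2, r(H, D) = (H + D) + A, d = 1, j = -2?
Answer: sqrt(11861) ≈ 108.91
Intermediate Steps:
A = -2 (A = 4*(-2) + 6 = -8 + 6 = -2)
r(H, D) = -2 + D + H (r(H, D) = (H + D) - 2 = (D + H) - 2 = -2 + D + H)
I(V) = (-1 + V)**2 (I(V) = (-2 + V + 1)**2 = (-1 + V)**2)
sqrt(I(139) - 7183) = sqrt((-1 + 139)**2 - 7183) = sqrt(138**2 - 7183) = sqrt(19044 - 7183) = sqrt(11861)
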